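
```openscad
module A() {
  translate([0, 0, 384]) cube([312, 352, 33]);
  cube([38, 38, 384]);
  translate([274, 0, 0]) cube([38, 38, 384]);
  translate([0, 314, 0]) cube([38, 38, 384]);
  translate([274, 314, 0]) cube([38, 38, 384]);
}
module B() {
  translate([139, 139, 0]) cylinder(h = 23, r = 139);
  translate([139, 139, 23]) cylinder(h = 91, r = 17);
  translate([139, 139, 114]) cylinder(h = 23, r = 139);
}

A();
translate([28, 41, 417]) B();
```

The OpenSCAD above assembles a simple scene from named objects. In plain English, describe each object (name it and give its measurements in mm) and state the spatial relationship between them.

A is a four-legged stool. The seat is a 312×352×33 mm slab whose top surface is at z = 417 mm; four square legs, each 38×38 mm in cross-section, run from the floor (z = 0) to the underside of the seat, each flush with a corner of the seat.

B is a spool: two coaxial disc flanges of radius 139 mm and thickness 23 mm, joined by a core cylinder of radius 17 mm and height 91 mm. The lower flange rests on z = 0 and the three cylinders share a vertical axis.

The spool is on top of the stool.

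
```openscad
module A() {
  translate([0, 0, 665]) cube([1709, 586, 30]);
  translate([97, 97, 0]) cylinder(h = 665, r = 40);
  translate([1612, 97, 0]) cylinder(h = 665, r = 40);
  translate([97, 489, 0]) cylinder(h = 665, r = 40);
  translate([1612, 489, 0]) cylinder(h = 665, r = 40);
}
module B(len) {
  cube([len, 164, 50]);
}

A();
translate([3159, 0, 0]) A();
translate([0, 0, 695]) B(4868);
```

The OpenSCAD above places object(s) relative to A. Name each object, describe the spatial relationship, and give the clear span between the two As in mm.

A is a table. B is a beam. A beam spans the tops of two tables. The clear span between the two tables is 1450 mm.

Second table starts at x = 3159; first ends at x = 1709; clear span = 3159 − 1709 = 1450 mm.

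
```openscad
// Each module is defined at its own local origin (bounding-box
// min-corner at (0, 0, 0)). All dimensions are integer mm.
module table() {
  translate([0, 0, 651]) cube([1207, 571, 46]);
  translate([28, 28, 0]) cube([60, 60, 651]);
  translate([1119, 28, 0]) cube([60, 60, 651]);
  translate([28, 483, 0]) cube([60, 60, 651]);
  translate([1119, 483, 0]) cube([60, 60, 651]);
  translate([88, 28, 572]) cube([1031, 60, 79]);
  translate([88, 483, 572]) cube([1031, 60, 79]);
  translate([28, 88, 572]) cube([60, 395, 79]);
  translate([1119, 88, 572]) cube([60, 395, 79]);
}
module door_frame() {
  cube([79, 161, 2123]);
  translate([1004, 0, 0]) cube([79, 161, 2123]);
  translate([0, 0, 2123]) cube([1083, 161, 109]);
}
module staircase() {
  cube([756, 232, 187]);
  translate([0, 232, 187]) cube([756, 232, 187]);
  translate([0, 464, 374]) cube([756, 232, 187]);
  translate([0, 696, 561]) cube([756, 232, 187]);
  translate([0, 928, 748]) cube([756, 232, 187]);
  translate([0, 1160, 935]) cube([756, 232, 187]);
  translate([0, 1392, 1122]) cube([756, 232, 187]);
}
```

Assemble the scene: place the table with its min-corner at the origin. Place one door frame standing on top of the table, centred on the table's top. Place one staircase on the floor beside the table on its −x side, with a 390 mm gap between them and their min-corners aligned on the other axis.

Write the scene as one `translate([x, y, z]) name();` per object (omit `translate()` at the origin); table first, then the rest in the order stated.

table();
translate([62, 205, 697]) door_frame();
translate([-1146, 0, 0]) staircase();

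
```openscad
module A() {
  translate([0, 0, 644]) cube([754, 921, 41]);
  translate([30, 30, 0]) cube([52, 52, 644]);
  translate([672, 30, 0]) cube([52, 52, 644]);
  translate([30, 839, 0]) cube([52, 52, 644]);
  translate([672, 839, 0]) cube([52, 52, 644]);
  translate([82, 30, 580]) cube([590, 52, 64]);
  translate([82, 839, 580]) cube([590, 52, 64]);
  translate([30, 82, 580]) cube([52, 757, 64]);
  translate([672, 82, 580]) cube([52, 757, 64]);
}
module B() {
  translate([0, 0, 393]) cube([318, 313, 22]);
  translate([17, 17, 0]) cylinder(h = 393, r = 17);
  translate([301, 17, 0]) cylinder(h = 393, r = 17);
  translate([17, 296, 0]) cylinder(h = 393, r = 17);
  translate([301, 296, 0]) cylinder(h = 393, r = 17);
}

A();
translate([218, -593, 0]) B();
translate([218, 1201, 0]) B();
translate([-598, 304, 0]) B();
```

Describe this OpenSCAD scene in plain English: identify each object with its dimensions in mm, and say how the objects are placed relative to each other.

A is a table with a 754×921 mm rectangular top, 41 mm thick, top surface at z = 685 mm, supported by four 52×52 mm square legs, each inset 30 mm from the nearest pair of top edges, running from the floor. Four apron rails, 52 mm thick and 64 mm tall, run between adjacent legs with their top edges flush with the underside of the top and their outer faces flush with the legs' outer faces.

B is a four-legged stool. The seat is a 318×313×22 mm slab whose top surface is at z = 415 mm; four round legs, each 34 mm in diameter, run from the floor (z = 0) to the underside of the seat, each leg's axis is inset half a diameter from the nearest pair of seat edges (so the leg's bounding box is flush with the corner).

Three stools sit around the table at the −y, +y, −x sides.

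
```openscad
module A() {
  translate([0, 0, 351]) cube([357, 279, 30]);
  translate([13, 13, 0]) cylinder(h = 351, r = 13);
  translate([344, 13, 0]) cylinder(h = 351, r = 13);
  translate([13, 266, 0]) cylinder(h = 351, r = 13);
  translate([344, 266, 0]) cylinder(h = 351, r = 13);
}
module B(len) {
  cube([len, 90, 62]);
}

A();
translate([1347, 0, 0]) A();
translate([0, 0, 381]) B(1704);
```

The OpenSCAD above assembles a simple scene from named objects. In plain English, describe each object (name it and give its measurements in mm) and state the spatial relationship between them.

A is a four-legged stool. The seat is 357×279 mm, 30 mm thick, top at z = 381 mm. It stands on four round legs, each 26 mm in diameter, from z = 0 to the seat underside, each leg's axis is inset half a diameter from the nearest pair of seat edges (so the leg's bounding box is flush with the corner).

B is a rectangular beam 1704 mm long (x), 90 mm deep (y), 62 mm thick (z).

The beam spans the tops of two stools placed 990 mm apart, resting at z = 381 mm.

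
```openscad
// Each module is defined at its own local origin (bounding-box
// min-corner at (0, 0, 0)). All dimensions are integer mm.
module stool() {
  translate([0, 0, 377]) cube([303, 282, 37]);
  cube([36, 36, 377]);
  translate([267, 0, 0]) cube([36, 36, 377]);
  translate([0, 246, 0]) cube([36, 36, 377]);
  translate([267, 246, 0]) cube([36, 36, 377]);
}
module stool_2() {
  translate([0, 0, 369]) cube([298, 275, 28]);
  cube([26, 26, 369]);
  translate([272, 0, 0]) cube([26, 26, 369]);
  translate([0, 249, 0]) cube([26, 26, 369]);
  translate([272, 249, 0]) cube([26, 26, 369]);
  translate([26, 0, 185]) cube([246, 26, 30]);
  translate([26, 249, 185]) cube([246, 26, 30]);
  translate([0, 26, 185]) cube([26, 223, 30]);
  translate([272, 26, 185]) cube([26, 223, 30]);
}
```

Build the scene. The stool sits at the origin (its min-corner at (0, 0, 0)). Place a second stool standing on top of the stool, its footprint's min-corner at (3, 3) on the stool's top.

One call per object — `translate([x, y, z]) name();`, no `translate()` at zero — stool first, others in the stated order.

stool();
translate([3, 3, 414]) stool_2();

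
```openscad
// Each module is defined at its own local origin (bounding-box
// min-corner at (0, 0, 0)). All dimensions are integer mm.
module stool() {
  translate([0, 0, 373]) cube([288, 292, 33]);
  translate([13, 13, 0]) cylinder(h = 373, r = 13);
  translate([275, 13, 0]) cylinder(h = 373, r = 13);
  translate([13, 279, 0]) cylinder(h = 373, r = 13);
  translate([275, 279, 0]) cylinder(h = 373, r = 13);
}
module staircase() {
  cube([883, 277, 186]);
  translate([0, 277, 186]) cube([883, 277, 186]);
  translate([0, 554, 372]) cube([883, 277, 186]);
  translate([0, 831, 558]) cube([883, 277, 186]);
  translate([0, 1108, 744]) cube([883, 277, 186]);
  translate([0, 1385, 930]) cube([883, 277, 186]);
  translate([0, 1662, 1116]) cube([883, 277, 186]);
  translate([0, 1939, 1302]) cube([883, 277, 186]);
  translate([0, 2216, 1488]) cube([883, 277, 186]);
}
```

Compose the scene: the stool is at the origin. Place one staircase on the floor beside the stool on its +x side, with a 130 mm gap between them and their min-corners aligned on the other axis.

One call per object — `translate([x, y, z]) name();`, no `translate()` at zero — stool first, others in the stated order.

stool();
translate([418, 0, 0]) staircase();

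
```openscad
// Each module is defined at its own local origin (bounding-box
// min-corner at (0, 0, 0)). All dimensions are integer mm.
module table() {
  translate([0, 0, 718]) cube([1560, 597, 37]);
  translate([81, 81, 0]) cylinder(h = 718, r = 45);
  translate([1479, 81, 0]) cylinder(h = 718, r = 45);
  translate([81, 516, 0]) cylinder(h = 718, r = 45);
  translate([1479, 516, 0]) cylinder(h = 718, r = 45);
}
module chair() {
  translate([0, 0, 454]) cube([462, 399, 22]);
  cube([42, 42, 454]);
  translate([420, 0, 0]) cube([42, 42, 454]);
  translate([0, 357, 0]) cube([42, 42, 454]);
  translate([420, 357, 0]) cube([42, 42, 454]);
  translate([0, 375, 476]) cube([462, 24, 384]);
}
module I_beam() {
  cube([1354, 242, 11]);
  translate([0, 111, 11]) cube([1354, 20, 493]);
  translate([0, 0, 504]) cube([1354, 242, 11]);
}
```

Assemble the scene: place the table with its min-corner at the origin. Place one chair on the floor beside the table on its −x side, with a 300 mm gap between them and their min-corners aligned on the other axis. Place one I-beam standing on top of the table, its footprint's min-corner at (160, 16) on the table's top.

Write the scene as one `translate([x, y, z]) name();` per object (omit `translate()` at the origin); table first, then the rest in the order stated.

table();
translate([-762, 0, 0]) chair();
translate([160, 16, 755]) I_beam();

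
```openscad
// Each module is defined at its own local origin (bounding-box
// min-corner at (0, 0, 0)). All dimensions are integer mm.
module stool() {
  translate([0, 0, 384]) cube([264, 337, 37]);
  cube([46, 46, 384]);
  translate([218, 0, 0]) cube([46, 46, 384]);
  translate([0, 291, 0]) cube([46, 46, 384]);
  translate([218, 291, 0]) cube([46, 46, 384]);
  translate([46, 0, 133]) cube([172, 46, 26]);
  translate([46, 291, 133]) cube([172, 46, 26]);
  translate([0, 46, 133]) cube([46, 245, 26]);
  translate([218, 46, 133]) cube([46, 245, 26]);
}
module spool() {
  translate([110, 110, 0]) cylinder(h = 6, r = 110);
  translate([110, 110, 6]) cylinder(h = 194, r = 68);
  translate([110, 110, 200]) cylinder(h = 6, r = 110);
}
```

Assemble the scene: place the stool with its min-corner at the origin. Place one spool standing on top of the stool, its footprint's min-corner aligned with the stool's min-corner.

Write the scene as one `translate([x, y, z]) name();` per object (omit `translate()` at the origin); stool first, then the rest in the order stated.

stool();
translate([0, 0, 421]) spool();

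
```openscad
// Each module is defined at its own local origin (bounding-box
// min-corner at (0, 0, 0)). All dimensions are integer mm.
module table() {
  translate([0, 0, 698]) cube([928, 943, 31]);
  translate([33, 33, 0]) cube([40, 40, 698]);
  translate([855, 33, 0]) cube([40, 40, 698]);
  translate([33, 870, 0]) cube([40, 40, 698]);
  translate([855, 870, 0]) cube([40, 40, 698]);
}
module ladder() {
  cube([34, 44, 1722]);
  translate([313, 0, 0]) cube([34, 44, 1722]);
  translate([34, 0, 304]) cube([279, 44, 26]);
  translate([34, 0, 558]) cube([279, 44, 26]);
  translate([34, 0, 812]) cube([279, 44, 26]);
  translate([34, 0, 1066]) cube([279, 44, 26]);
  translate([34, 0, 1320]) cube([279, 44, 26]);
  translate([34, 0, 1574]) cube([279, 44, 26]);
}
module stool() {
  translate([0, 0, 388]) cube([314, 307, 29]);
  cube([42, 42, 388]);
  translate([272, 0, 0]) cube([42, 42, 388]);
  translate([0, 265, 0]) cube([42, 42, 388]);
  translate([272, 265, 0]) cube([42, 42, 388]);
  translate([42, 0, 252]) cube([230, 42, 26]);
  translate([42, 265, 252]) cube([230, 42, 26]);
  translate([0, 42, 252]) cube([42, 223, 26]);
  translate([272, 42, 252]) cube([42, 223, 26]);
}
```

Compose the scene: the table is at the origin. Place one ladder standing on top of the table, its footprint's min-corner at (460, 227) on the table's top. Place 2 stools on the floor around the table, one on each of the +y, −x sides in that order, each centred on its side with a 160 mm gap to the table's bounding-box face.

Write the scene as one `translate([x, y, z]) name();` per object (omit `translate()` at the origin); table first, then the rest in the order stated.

table();
translate([460, 227, 729]) ladder();
translate([307, 1103, 0]) stool();
translate([-474, 318, 0]) stool();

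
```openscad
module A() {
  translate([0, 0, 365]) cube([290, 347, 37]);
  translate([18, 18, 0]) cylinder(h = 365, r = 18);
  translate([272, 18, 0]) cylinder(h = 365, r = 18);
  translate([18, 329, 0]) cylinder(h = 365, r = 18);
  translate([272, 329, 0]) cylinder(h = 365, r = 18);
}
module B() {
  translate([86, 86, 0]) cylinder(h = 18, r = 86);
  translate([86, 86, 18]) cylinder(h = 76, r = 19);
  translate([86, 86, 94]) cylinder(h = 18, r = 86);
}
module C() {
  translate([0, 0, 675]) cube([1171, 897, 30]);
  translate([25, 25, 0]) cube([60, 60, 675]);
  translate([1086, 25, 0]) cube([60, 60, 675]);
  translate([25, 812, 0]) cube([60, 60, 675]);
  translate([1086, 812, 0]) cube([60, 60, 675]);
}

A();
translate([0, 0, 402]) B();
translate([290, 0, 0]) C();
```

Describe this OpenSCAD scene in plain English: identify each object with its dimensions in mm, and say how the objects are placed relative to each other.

A is a four-legged stool. The seat is a 290×347×37 mm slab whose top surface is at z = 402 mm; four round legs, each 36 mm in diameter, run from the floor (z = 0) to the underside of the seat, each leg's axis is inset half a diameter from the nearest pair of seat edges (so the leg's bounding box is flush with the corner).

B is a spool: two coaxial disc flanges of radius 86 mm and thickness 18 mm, joined by a core cylinder of radius 19 mm and height 76 mm. The lower flange rests on z = 0 and the three cylinders share a vertical axis.

C is a rectangular dining table. The top is 1171×897×30 mm with its upper surface at z = 705 mm. It stands on four 60×60 mm square legs, each inset 25 mm from the nearest pair of top edges, running from the floor to the underside of the top.

The spool is on top of the stool. The table is against the stool's +x side, with their −y faces flush.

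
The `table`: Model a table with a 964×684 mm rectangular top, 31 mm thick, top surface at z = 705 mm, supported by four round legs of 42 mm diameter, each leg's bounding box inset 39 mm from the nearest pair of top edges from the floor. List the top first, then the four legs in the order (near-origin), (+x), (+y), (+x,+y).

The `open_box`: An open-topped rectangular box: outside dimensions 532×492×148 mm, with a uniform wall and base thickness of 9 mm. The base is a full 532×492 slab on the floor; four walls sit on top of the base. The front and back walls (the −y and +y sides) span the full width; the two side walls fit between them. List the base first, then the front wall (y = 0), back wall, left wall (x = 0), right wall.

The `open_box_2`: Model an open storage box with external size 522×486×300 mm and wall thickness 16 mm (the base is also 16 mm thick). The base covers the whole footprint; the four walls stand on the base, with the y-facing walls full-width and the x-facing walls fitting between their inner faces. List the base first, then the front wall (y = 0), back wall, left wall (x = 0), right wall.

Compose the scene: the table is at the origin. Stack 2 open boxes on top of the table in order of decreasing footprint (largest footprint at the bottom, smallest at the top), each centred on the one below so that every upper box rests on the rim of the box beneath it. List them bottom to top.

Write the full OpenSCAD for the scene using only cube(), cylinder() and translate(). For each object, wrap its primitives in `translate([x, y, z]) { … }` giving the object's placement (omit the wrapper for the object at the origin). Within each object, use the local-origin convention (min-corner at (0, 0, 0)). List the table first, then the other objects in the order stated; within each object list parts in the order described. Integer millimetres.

translate([0, 0, 674]) cube([964, 684, 31]);
translate([60, 60, 0]) cylinder(h = 674, r = 21);
translate([904, 60, 0]) cylinder(h = 674, r = 21);
translate([60, 624, 0]) cylinder(h = 674, r = 21);
translate([904, 624, 0]) cylinder(h = 674, r = 21);
translate([216, 96, 705]) {
  cube([532, 492, 9]);
  translate([0, 0, 9]) cube([532, 9, 139]);
  translate([0, 483, 9]) cube([532, 9, 139]);
  translate([0, 9, 9]) cube([9, 474, 139]);
  translate([523, 9, 9]) cube([9, 474, 139]);
}
translate([221, 99, 853]) {
  cube([522, 486, 16]);
  translate([0, 0, 16]) cube([522, 16, 284]);
  translate([0, 470, 16]) cube([522, 16, 284]);
  translate([0, 16, 16]) cube([16, 454, 284]);
  translate([506, 16, 16]) cube([16, 454, 284]);
}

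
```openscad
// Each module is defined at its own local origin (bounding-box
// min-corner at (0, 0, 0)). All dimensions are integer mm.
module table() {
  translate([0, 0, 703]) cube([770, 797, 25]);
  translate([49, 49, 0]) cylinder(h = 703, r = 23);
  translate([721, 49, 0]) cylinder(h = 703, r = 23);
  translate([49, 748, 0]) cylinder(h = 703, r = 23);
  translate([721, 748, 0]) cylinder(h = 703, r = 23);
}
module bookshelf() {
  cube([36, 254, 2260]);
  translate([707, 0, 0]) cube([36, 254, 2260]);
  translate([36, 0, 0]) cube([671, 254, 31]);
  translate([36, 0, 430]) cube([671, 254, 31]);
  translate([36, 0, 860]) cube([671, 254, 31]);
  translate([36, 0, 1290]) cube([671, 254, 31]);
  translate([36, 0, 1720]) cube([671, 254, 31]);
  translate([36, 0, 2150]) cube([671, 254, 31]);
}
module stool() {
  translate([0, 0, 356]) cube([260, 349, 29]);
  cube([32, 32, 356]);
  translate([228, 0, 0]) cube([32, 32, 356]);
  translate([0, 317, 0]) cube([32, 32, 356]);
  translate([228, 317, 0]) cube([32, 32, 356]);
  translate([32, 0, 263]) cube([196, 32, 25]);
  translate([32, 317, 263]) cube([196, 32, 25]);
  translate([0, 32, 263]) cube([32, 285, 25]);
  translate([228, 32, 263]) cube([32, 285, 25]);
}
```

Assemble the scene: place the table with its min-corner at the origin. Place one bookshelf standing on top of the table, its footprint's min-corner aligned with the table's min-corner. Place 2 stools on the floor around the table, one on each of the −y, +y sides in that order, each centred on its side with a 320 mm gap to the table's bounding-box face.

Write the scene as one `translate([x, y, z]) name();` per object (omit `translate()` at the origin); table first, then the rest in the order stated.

table();
translate([0, 0, 728]) bookshelf();
translate([255, -669, 0]) stool();
translate([255, 1117, 0]) stool();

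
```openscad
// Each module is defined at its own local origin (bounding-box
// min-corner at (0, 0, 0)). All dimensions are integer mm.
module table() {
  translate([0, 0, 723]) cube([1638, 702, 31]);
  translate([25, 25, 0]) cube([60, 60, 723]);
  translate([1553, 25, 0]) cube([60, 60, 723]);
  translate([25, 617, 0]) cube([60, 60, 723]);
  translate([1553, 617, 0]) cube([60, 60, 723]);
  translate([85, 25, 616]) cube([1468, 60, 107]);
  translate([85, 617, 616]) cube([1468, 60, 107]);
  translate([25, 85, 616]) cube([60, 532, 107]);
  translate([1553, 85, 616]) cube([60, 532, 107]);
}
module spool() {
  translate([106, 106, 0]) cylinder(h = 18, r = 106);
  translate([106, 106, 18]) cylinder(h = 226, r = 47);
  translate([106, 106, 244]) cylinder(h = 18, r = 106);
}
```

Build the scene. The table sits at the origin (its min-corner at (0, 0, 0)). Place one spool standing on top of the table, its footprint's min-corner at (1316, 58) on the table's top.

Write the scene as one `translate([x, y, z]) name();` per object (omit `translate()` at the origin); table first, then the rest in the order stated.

table();
translate([1316, 58, 754]) spool();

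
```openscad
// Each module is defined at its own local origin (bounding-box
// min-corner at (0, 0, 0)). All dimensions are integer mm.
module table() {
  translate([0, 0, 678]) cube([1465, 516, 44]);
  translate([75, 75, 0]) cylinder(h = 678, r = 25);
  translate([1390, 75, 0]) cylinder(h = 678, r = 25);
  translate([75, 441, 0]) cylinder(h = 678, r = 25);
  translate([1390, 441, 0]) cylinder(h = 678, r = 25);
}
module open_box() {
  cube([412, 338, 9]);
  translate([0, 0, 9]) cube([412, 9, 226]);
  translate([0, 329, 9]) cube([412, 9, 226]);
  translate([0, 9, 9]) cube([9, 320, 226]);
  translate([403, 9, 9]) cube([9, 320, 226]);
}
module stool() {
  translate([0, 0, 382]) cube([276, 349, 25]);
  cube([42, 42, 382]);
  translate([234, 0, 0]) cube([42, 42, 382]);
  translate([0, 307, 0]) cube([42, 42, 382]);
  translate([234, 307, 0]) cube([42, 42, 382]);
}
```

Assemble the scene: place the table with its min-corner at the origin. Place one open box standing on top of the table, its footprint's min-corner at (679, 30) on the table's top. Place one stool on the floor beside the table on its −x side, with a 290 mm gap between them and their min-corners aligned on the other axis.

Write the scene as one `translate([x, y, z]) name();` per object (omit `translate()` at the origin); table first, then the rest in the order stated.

table();
translate([679, 30, 722]) open_box();
translate([-566, 0, 0]) stool();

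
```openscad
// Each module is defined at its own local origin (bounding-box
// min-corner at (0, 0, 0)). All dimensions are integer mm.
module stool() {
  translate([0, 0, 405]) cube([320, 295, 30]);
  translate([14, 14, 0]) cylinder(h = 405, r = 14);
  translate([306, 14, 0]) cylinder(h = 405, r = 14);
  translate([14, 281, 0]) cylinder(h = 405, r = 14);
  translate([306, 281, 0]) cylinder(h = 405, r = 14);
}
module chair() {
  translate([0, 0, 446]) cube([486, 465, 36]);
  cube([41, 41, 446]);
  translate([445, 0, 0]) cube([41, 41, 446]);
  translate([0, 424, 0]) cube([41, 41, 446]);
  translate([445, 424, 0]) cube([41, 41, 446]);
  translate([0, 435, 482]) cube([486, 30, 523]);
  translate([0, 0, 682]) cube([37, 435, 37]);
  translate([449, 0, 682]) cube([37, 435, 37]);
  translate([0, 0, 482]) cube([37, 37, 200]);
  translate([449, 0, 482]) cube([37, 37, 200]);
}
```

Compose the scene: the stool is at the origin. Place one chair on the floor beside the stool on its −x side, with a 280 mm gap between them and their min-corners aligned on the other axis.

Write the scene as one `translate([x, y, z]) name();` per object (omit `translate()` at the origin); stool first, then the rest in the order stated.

stool();
translate([-766, 0, 0]) chair();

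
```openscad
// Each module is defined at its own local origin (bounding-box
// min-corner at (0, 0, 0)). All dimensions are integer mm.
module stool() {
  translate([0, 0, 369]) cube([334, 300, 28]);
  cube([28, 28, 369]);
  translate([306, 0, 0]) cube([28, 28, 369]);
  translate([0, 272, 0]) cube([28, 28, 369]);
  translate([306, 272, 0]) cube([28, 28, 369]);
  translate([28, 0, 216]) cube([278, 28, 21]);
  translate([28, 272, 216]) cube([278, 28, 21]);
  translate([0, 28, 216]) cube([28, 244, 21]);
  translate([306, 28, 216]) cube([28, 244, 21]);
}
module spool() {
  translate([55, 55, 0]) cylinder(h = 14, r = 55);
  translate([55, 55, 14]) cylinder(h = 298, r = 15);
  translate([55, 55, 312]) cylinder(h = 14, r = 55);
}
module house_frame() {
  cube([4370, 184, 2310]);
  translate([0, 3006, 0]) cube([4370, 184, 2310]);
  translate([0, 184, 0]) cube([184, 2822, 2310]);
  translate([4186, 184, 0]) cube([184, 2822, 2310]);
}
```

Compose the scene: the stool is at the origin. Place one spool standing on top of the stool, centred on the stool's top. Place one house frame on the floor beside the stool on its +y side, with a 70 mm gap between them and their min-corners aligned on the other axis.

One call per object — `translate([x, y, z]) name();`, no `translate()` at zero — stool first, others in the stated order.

stool();
translate([112, 95, 397]) spool();
translate([0, 370, 0]) house_frame();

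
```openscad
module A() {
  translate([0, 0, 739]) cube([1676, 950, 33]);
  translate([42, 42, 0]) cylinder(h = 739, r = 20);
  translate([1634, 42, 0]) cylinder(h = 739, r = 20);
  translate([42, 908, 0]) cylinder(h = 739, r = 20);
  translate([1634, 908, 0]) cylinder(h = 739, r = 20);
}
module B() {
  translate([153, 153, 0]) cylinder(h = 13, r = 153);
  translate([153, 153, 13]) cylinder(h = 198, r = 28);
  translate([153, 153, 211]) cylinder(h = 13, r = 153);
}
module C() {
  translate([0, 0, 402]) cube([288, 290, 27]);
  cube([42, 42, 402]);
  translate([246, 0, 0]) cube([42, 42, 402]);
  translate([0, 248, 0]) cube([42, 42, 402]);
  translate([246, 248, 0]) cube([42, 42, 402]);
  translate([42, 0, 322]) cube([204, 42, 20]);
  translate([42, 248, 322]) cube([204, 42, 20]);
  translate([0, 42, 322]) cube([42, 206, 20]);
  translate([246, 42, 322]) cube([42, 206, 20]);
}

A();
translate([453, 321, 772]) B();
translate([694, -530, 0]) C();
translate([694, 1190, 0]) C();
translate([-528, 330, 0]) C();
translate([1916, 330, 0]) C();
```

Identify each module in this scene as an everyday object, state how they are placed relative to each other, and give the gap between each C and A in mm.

A is a table. B is a spool. C is a stool. The spool is on top of the table. Four stools sit around the table at the −y, +y, −x, +x sides. The gap between each stool and the table is 240 mm.

Each stool's nearest face is 240 mm from the table's bounding box.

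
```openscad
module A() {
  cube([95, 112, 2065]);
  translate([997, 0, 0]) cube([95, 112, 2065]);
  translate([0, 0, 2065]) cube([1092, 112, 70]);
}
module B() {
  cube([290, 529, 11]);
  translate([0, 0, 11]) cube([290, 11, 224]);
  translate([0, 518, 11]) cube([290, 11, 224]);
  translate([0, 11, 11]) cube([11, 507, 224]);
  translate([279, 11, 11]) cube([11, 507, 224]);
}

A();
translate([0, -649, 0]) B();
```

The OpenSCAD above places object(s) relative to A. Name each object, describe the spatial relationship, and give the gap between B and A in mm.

A is a door frame. B is an open box. The open box is on the floor beside the door frame on its −y side. The gap between the open box and the door frame is 120 mm.

The open box's nearest face is 120 mm from the door frame's −y face.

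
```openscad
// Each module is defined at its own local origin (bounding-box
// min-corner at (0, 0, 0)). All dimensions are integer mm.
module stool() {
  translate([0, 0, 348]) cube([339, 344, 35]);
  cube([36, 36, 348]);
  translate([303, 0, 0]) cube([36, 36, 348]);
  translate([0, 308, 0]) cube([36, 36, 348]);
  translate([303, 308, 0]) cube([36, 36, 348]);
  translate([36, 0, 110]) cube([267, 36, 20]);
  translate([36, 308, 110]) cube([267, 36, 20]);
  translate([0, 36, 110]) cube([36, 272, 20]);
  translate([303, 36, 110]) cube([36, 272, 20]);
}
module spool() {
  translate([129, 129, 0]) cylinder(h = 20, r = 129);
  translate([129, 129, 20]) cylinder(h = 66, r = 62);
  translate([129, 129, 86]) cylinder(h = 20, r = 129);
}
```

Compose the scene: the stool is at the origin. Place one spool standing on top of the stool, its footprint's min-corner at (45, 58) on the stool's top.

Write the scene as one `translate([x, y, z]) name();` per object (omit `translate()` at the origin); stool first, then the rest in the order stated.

stool();
translate([45, 58, 383]) spool();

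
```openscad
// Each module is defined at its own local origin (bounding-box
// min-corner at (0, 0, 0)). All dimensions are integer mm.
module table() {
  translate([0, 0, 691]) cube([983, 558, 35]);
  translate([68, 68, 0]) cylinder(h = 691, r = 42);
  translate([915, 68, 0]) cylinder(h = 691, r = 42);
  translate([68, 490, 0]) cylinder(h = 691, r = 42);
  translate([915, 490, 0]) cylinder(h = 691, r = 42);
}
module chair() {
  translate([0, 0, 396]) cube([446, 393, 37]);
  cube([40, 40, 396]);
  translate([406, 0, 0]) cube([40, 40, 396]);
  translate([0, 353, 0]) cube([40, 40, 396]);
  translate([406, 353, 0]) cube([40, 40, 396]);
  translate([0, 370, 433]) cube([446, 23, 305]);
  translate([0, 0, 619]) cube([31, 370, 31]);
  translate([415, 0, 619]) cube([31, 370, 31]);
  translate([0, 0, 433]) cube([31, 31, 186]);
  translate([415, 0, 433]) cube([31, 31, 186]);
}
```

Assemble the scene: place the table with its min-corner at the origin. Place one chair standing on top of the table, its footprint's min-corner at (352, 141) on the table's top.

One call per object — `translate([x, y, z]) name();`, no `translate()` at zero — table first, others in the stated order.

table();
translate([352, 141, 726]) chair();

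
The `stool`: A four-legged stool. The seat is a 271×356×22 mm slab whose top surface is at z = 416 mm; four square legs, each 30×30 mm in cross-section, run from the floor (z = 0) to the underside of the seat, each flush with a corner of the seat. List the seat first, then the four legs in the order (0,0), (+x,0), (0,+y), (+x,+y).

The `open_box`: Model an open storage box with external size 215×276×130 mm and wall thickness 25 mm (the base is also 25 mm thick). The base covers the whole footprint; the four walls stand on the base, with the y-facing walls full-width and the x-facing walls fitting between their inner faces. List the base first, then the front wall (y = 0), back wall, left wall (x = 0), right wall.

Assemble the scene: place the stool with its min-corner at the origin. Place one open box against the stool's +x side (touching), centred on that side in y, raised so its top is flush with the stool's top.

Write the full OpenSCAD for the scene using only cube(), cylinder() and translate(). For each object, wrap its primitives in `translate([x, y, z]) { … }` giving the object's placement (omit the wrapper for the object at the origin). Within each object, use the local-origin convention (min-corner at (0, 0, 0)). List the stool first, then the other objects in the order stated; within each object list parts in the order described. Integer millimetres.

translate([0, 0, 394]) cube([271, 356, 22]);
cube([30, 30, 394]);
translate([241, 0, 0]) cube([30, 30, 394]);
translate([0, 326, 0]) cube([30, 30, 394]);
translate([241, 326, 0]) cube([30, 30, 394]);
translate([271, 40, 286]) {
  cube([215, 276, 25]);
  translate([0, 0, 25]) cube([215, 25, 105]);
  translate([0, 251, 25]) cube([215, 25, 105]);
  translate([0, 25, 25]) cube([25, 226, 105]);
  translate([190, 25, 25]) cube([25, 226, 105]);
}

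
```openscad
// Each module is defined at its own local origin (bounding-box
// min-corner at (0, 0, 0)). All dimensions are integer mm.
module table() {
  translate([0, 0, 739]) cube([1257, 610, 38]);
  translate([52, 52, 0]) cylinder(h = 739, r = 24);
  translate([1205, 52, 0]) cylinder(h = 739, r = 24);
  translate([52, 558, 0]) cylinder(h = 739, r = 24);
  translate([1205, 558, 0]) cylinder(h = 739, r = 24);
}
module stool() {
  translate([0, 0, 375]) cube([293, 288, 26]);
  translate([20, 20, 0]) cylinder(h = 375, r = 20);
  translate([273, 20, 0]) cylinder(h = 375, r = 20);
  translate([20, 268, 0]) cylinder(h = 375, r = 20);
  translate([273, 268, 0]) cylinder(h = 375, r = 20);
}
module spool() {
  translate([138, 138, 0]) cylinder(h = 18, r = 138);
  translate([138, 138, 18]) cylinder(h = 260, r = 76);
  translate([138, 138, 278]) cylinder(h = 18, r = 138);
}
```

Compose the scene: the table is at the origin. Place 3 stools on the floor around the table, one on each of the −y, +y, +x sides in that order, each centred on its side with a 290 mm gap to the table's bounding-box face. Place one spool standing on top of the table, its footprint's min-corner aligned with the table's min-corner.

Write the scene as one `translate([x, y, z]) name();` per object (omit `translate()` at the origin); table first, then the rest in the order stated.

table();
translate([482, -578, 0]) stool();
translate([482, 900, 0]) stool();
translate([1547, 161, 0]) stool();
translate([0, 0, 777]) spool();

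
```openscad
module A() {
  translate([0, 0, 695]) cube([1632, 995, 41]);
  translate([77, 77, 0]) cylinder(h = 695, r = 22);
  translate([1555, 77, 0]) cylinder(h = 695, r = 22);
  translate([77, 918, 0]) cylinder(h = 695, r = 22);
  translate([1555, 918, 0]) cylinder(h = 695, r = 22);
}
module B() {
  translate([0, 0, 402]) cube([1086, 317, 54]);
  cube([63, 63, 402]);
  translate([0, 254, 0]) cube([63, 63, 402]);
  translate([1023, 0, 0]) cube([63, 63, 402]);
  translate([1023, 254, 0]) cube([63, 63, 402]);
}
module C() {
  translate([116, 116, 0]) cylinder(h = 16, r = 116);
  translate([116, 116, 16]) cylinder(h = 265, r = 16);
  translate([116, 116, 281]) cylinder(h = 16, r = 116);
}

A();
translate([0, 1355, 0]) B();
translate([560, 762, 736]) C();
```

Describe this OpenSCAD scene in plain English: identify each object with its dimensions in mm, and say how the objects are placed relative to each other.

A is a rectangular dining table. The top is 1632×995×41 mm with its upper surface at z = 736 mm. It stands on four round legs of 44 mm diameter, each leg's bounding box inset 55 mm from the nearest pair of top edges, running from the floor to the underside of the top.

B is a bench: a 1086×317 mm seat slab, 54 mm thick, top at z = 456 mm, on four 63×63 mm square legs flush with the seat corners and standing on z = 0.

C is a spool: two coaxial disc flanges of radius 116 mm and thickness 16 mm, joined by a core cylinder of radius 16 mm and height 265 mm. The lower flange rests on z = 0 and the three cylinders share a vertical axis.

The bench is on the floor beside the table on its +y side. The spool is on top of the table.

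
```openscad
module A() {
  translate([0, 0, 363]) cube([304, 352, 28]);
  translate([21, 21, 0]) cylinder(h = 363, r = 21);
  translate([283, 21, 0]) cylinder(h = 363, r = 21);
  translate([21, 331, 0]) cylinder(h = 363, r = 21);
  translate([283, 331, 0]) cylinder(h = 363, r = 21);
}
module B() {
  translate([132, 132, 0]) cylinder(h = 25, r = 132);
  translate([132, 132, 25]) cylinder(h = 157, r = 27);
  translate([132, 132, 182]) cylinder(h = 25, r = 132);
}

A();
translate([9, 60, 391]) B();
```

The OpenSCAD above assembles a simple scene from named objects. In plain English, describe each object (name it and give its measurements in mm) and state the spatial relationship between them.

A is a four-legged stool. The seat is 304×352 mm, 28 mm thick, top at z = 391 mm. It stands on four round legs, each 42 mm in diameter, from z = 0 to the seat underside, each leg's axis is inset half a diameter from the nearest pair of seat edges (so the leg's bounding box is flush with the corner).

B is a spool: two coaxial disc flanges of radius 132 mm and thickness 25 mm, joined by a core cylinder of radius 27 mm and height 157 mm. The lower flange rests on z = 0 and the three cylinders share a vertical axis.

The spool is on top of the stool.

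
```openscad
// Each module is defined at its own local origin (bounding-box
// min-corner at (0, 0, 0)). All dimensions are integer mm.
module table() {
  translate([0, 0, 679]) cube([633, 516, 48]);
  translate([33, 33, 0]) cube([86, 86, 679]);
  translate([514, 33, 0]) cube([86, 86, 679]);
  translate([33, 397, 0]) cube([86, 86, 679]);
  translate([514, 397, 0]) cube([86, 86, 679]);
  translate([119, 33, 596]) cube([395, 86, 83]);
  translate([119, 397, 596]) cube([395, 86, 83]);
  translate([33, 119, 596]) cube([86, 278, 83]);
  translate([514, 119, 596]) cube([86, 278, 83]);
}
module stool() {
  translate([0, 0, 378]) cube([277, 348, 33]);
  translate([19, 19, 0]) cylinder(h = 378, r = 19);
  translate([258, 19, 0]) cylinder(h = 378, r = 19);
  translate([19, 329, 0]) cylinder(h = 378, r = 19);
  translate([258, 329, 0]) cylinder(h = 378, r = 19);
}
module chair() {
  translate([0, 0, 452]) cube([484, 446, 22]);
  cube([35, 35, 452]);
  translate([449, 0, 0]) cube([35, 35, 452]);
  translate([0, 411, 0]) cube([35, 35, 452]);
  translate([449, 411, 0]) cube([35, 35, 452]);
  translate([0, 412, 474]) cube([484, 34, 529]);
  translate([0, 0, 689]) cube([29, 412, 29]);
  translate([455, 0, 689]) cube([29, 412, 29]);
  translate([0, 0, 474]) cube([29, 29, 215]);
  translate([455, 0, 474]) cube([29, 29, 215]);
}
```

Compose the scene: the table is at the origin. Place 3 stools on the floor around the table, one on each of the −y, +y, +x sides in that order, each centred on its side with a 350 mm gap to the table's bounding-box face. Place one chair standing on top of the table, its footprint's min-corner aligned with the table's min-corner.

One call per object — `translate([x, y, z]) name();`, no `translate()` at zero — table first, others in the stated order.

table();
translate([178, -698, 0]) stool();
translate([178, 866, 0]) stool();
translate([983, 84, 0]) stool();
translate([0, 0, 727]) chair();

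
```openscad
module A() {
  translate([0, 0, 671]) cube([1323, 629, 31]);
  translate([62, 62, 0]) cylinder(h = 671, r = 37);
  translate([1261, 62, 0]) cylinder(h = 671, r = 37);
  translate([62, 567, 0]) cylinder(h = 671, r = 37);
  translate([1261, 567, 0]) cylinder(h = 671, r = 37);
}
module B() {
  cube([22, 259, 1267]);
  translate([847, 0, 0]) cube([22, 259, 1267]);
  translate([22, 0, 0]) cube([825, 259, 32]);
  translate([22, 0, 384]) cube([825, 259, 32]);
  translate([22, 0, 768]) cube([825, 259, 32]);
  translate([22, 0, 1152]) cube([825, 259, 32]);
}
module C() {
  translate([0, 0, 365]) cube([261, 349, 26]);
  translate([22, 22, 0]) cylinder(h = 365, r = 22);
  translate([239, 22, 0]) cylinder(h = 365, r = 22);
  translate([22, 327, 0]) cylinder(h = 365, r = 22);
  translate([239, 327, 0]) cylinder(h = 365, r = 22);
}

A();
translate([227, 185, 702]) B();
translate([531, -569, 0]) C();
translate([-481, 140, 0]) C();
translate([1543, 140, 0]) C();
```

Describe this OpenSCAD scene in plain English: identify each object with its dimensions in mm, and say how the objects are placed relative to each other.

A is a table with a 1323×629 mm rectangular top, 31 mm thick, top surface at z = 702 mm, supported by four round legs of 74 mm diameter, each leg's bounding box inset 25 mm from the nearest pair of top edges, running from the floor.

B is a bookshelf 869 mm wide overall, 259 mm deep and 1267 mm tall. The two sides are 22 mm thick vertical panels. 4 horizontal shelves of 32 mm thickness span between the inner faces of the sides; the lowest shelf sits on the floor and shelves are stacked with a clear vertical gap of 352 mm between each pair.

C is a simple wooden stool: a rectangular seat 261 mm (x) by 349 mm (y), 26 mm thick, top face at z = 391 mm, on four round legs, each 44 mm in diameter. The legs rest on z = 0, each leg's axis is inset half a diameter from the nearest pair of seat edges (so the leg's bounding box is flush with the corner).

The bookshelf is on top of the table, centred. Three stools sit around the table at the −y, −x, +x sides.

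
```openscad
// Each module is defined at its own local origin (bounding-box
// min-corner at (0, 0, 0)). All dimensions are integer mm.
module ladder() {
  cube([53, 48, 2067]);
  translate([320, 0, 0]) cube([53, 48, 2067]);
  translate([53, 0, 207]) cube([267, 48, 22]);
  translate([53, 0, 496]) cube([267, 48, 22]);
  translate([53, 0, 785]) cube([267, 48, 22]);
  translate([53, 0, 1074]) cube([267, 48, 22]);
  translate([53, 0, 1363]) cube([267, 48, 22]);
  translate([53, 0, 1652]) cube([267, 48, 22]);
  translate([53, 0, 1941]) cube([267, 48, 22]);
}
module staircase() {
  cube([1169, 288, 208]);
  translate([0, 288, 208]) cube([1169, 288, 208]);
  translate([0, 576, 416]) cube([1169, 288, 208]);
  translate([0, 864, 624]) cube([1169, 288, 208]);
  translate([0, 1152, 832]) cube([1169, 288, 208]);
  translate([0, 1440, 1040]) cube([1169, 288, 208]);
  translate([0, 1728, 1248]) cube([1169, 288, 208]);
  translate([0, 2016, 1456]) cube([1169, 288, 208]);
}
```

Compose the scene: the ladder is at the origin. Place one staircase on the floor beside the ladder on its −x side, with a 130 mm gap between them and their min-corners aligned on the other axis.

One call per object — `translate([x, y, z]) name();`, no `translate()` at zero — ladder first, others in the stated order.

ladder();
translate([-1299, 0, 0]) staircase();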